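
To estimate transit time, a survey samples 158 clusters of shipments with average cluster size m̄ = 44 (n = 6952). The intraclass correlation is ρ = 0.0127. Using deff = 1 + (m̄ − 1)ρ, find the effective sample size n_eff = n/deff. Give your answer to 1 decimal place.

deff = 1 + (44 − 1)·0.0127 = 1 + 0.5461 = 1.5461.
n_eff = 6952 / 1.5461 = 4496.5.

4496.5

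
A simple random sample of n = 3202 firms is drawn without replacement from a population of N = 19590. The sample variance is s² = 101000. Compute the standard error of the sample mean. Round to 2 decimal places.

5.14

Under SRS without replacement, Var(ȳ) = (1 − f)·s²/n with f = n/N = 3202/19590 = 0.16345074.
Var(ȳ) = (1 − 0.16345074)·101000/3202 = 0.83654926·31.542786 = 26.387094.
SE(ȳ) = √(26.387094) = 5.14.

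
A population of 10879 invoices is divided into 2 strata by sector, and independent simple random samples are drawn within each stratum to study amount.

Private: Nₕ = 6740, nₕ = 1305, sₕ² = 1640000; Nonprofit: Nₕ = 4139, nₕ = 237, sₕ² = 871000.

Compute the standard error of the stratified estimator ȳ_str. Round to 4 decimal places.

Var(ȳ_str) = Σₕ Wₕ²(1 − fₕ)sₕ²/nₕ with Wₕ = Nₕ/N, N = 10879.
Private: Wₕ = 0.61954224; term = 0.61954224²·(1 − 0.19362018)·1640000/1305 = 388.96885.
Nonprofit: Wₕ = 0.38045776; term = 0.38045776²·(1 − 0.05726021)·871000/237 = 501.50417.
Sum = 890.47302.
SE = √(890.47302) = 29.8408.

29.8408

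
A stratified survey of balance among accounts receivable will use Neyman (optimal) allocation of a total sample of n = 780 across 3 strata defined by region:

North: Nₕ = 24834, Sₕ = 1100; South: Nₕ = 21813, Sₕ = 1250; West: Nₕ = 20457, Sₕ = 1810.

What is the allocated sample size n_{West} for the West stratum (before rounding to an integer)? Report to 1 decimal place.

Neyman allocation: nₕ = n·NₕSₕ / Σⱼ NⱼSⱼ.
Σ NⱼSⱼ = 24834·1100 + 21813·1250 + 20457·1810 = 9.161082 × 10^7.
n_{West} = 780·20457·1810 / (9.161082 × 10^7) = 315.3.

315.3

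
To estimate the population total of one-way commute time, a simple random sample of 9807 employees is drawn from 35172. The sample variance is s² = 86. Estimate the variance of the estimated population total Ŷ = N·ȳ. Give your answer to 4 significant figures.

7.823 × 10^6

Var(Ŷ) = N²·Var(ȳ) = N²·(1 − n/N)·s²/n.
f = 9807/35172 = 0.27882975; Var(ȳ) = 0.72117025·86/9807 = 0.0063241197.
Var(Ŷ) = 35172² · 0.0063241197 = 7.8233761 × 10^6.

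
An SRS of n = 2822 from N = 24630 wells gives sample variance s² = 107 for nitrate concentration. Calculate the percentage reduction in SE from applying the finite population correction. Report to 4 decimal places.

f = n/N = 2822/24630 = 0.11457572.
SE_no-fpc = √(s²/n) = 0.19472127; SE_fpc = √((1−f)s²/n) = 0.18322684.
Ratio = √(1−f) = 0.94096986. Reduction = 100·(1 − 0.94096986) = 5.9030%.

5.9030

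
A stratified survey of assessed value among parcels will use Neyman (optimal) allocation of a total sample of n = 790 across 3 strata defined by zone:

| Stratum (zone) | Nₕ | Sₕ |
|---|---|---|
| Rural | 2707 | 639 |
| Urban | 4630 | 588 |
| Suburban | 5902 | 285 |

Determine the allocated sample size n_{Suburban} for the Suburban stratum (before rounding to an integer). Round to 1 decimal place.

Neyman allocation: nₕ = n·NₕSₕ / Σⱼ NⱼSⱼ.
Σ NⱼSⱼ = 2707·639 + 4630·588 + 5902·285 = 6.134283 × 10^6.
n_{Suburban} = 790·5902·285 / (6.134283 × 10^6) = 216.6.

216.6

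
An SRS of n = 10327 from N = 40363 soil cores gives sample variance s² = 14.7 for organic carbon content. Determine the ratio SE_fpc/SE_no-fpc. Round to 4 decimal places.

0.8626

f = n/N = 10327/40363 = 0.25585313.
SE_no-fpc = √(s²/n) = 0.037728677; SE_fpc = √((1−f)s²/n) = 0.032546246.
Ratio = √(1−f) = 0.86263948.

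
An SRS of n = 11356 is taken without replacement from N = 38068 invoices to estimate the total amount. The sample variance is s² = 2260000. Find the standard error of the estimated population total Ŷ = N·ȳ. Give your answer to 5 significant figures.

Var(Ŷ) = N²·Var(ȳ) = N²·(1 − n/N)·s²/n.
f = 11356/38068 = 0.29830829; Var(ȳ) = 0.70169171·2260000/11356 = 139.64629.
Var(Ŷ) = 38068² · 139.64629 = 2.0237158 × 10^11.
SE(Ŷ) = √(2.0237158 × 10^11) = 449860.

449860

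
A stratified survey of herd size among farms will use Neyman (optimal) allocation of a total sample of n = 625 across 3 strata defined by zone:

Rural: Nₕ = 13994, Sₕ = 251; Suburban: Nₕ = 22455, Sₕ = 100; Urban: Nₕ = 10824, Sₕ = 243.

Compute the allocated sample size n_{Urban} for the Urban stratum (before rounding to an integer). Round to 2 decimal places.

Neyman allocation: nₕ = n·NₕSₕ / Σⱼ NⱼSⱼ.
Σ NⱼSⱼ = 13994·251 + 22455·100 + 10824·243 = 8.388226 × 10^6.
n_{Urban} = 625·10824·243 / (8.388226 × 10^6) = 195.98.

195.98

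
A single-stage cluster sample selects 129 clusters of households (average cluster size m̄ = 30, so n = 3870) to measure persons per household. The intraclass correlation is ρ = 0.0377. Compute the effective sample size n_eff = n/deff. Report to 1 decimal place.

deff = 1 + (30 − 1)·0.0377 = 1 + 1.0933 = 2.0933.
n_eff = 3870 / 2.0933 = 1848.8.

1848.8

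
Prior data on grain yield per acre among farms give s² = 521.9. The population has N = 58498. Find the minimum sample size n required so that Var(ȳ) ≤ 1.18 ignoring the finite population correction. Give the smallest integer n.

443

Without fpc, n₀ = s²/D = 521.9/1.18 = 442.2881.
Rounding up, n = 443.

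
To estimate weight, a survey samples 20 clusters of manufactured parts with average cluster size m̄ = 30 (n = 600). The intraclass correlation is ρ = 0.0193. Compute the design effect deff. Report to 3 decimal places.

deff = 1 + (30 − 1)·0.0193 = 1 + 0.5597 = 1.5597.

1.560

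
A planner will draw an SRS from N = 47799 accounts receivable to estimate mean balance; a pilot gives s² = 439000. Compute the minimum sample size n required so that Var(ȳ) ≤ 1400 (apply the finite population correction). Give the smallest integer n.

312

Without fpc, n₀ = s²/D = 439000/1400 = 313.5714.
With fpc, (1 − n/N)·s²/n ≤ D requires n ≥ n₀/(1 + n₀/N) = 313.5714/(1 + 313.5714/47799) = 311.5277.
Rounding up, n = 312.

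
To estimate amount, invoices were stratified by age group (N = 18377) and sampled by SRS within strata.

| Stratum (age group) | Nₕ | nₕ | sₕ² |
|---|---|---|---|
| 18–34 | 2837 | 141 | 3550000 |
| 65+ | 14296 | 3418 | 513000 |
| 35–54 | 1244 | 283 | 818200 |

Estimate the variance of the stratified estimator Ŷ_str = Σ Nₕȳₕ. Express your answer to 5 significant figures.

Var(Ŷ_str) = Σₕ Nₕ²(1 − fₕ)sₕ²/nₕ.
18–34: 2837²·(1 − 141/2837)·3550000/141 = 1.9256993 × 10^11.
65+: 14296²·(1 − 3418/14296)·513000/3418 = 2.3340433 × 10^10.
35–54: 1244²·(1 − 283/1244)·818200/283 = 3.4563428 × 10^9.
Sum = 2.1936671 × 10^11.

2.1937 × 10^11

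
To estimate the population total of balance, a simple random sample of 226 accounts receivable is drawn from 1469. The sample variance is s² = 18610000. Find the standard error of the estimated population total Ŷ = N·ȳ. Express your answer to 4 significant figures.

Var(Ŷ) = N²·Var(ȳ) = N²·(1 − n/N)·s²/n.
f = 226/1469 = 0.15384615; Var(ȳ) = 0.84615385·18610000/226 = 69676.651.
Var(Ŷ) = 1469² · 69676.651 = 1.503595 × 10^11.
SE(Ŷ) = √(1.503595 × 10^11) = 387800.

387800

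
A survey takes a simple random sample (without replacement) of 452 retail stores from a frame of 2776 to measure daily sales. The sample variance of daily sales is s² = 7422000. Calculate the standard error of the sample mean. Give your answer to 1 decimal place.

Under SRS without replacement, Var(ȳ) = (1 − f)·s²/n with f = n/N = 452/2776 = 0.16282421.
Var(ȳ) = (1 − 0.16282421)·7422000/452 = 0.83717579·16420.354 = 13746.723.
SE(ȳ) = √(13746.723) = 117.2.

117.2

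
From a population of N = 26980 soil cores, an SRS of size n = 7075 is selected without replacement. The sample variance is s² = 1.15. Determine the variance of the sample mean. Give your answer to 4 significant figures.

Under SRS without replacement, Var(ȳ) = (1 − f)·s²/n with f = n/N = 7075/26980 = 0.26223128.
Var(ȳ) = (1 − 0.26223128)·1.15/7075 = 0.73776872·1.6254417 × 10^-4 = 1.1992 × 10^-4.

1.199 × 10^-4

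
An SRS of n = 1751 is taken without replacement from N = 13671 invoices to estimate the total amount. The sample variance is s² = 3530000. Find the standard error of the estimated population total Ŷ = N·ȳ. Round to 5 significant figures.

Var(Ŷ) = N²·Var(ȳ) = N²·(1 − n/N)·s²/n.
f = 1751/13671 = 0.12808134; Var(ȳ) = 0.87191866·3530000/1751 = 1757.7801.
Var(Ŷ) = 13671² · 1757.7801 = 3.2852249 × 10^11.
SE(Ŷ) = √(3.2852249 × 10^11) = 573170.

573170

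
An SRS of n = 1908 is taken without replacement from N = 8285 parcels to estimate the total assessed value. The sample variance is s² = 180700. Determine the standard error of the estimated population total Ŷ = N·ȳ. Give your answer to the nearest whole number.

70737

Var(Ŷ) = N²·Var(ȳ) = N²·(1 − n/N)·s²/n.
f = 1908/8285 = 0.23029572; Var(ȳ) = 0.76970428·180700/1908 = 72.895998.
Var(Ŷ) = 8285² · 72.895998 = 5.0036706 × 10^9.
SE(Ŷ) = √(5.0036706 × 10^9) = 70737.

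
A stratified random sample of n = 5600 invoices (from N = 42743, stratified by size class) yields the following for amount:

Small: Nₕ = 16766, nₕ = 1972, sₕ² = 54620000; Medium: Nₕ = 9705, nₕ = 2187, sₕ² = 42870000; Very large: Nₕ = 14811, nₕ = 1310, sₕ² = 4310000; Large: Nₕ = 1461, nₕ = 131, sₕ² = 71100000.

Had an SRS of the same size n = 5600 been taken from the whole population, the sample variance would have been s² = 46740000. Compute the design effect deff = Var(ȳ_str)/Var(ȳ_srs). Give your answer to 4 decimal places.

0.7556

Var(ȳ_str) = Σ Wₕ²(1−fₕ)sₕ²/nₕ with Wₕ = Nₕ/42743:
  Small: (16766/42743)²·(1−1972/16766)·54620000/1972 = 3760.3638
  Medium: (9705/42743)²·(1−2187/9705)·42870000/2187 = 782.83919
  Very large: (14811/42743)²·(1−1310/14811)·4310000/1310 = 360.10263
  Large: (1461/42743)²·(1−131/1461)·71100000/131 = 577.25827
  → Var(ȳ_str) = 5480.5639.
Var(ȳ_srs) = (1 − 5600/42743)·46740000/5600 = 7252.9162.
deff = 5480.5639 / 7252.9162 = 0.7556.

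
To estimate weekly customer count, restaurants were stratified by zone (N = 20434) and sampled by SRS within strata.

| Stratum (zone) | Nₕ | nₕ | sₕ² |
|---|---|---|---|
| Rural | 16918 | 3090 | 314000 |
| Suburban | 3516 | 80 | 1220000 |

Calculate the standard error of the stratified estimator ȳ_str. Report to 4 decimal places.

Var(ȳ_str) = Σₕ Wₕ²(1 − fₕ)sₕ²/nₕ with Wₕ = Nₕ/N, N = 20434.
Rural: Wₕ = 0.82793384; term = 0.82793384²·(1 − 0.18264570)·314000/3090 = 56.934142.
Suburban: Wₕ = 0.17206616; term = 0.17206616²·(1 − 0.02275313)·1220000/80 = 441.23005.
Sum = 498.16419.
SE = √(498.16419) = 22.3196.

22.3196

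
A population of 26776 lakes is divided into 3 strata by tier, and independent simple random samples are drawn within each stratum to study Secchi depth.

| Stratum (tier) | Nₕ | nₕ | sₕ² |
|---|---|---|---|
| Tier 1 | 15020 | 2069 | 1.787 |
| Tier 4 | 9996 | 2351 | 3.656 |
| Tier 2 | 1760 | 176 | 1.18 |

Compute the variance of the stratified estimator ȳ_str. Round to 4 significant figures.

Var(ȳ_str) = Σₕ Wₕ²(1 − fₕ)sₕ²/nₕ with Wₕ = Nₕ/N, N = 26776.
Tier 1: Wₕ = 0.56095010; term = 0.56095010²·(1 − 0.13774967)·1.787/2069 = 2.3433972 × 10^-4.
Tier 4: Wₕ = 0.37331939; term = 0.37331939²·(1 − 0.23519408)·3.656/2351 = 1.6575472 × 10^-4.
Tier 2: Wₕ = 0.06573050; term = 0.06573050²·(1 − 0.10000000)·1.18/176 = 2.6070285 × 10^-5.
Sum = 4.2616473 × 10^-4.

4.262 × 10^-4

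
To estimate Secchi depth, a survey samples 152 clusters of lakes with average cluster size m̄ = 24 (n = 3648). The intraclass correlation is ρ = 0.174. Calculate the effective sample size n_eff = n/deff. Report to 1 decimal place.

deff = 1 + (24 − 1)·0.174 = 1 + 4.002 = 5.002.
n_eff = 3648 / 5.002 = 729.3.

729.3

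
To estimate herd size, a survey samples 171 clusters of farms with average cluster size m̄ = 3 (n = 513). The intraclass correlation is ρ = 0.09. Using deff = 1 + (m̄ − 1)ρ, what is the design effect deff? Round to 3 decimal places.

deff = 1 + (3 − 1)·0.09 = 1 + 0.18 = 1.18.

1.180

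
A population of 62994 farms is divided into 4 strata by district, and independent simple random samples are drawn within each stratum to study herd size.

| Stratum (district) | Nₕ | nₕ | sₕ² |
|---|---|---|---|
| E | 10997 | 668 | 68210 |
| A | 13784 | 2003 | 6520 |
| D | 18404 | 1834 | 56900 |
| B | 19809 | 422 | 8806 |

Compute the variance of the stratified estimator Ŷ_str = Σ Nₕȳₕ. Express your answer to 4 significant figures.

2.960 × 10^10

Var(Ŷ_str) = Σₕ Nₕ²(1 − fₕ)sₕ²/nₕ.
E: 10997²·(1 − 668/10997)·68210/668 = 1.159856 × 10^10.
A: 13784²·(1 − 2003/13784)·6520/2003 = 5.2859624 × 10^8.
D: 18404²·(1 − 1834/18404)·56900/1834 = 9.4612315 × 10^9.
B: 19809²·(1 − 422/19809)·8806/422 = 8.0138165 × 10^9.
Sum = 2.9602204 × 10^10.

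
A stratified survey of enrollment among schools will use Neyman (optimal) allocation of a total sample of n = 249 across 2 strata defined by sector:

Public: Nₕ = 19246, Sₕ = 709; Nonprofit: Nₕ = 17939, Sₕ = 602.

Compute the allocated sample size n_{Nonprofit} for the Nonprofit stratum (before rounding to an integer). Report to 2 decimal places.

110.00

Neyman allocation: nₕ = n·NₕSₕ / Σⱼ NⱼSⱼ.
Σ NⱼSⱼ = 19246·709 + 17939·602 = 2.4444692 × 10^7.
n_{Nonprofit} = 249·17939·602 / (2.4444692 × 10^7) = 110.00.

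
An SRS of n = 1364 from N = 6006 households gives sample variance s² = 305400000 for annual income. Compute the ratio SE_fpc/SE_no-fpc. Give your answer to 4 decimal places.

f = n/N = 1364/6006 = 0.22710623.
SE_no-fpc = √(s²/n) = 473.18104; SE_fpc = √((1−f)s²/n) = 415.99416.
Ratio = √(1−f) = 0.87914377.

0.8791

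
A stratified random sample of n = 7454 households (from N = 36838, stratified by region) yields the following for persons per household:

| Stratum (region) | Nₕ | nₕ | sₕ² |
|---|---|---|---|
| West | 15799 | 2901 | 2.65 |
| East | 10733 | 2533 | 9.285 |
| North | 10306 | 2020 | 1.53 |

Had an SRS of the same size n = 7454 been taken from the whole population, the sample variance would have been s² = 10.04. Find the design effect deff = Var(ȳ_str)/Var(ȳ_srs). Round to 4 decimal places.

0.3933

Var(ȳ_str) = Σ Wₕ²(1−fₕ)sₕ²/nₕ with Wₕ = Nₕ/36838:
  West: (15799/36838)²·(1−2901/15799)·2.65/2901 = 1.3716965 × 10^-4
  East: (10733/36838)²·(1−2533/10733)·9.285/2533 = 2.3773308 × 10^-4
  North: (10306/36838)²·(1−2020/10306)·1.53/2020 = 4.7663183 × 10^-5
  → Var(ȳ_str) = 4.2256591 × 10^-4.
Var(ȳ_srs) = (1 − 7454/36838)·10.04/7454 = 0.0010743832.
deff = (4.2256591 × 10^-4) / 0.0010743832 = 0.3933.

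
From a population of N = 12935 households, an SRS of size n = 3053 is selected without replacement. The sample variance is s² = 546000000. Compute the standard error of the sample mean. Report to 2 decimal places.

369.63

Under SRS without replacement, Var(ȳ) = (1 − f)·s²/n with f = n/N = 3053/12935 = 0.23602629.
Var(ȳ) = (1 − 0.23602629)·546000000/3053 = 0.76397371·178840.48 = 136629.43.
SE(ȳ) = √(136629.43) = 369.63.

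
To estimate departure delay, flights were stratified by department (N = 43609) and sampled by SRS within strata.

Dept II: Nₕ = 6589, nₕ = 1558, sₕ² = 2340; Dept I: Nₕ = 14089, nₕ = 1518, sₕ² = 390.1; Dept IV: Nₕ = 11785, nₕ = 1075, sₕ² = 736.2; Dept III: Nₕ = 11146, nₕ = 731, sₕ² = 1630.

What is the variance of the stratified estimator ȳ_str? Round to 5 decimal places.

Var(ȳ_str) = Σₕ Wₕ²(1 − fₕ)sₕ²/nₕ with Wₕ = Nₕ/N, N = 43609.
Dept II: Wₕ = 0.15109266; term = 0.15109266²·(1 − 0.23645470)·2340/1558 = 0.02618002.
Dept I: Wₕ = 0.32307551; term = 0.32307551²·(1 − 0.10774363)·390.1/1518 = 0.023933263.
Dept IV: Wₕ = 0.27024238; term = 0.27024238²·(1 − 0.09121765)·736.2/1075 = 0.045452121.
Dept III: Wₕ = 0.25558944; term = 0.25558944²·(1 − 0.06558407)·1630/731 = 0.13611196.
Sum = 0.23167736.

0.23168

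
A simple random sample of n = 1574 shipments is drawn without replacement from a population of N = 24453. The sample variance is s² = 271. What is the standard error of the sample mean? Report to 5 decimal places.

Under SRS without replacement, Var(ȳ) = (1 − f)·s²/n with f = n/N = 1574/24453 = 0.06436838.
Var(ȳ) = (1 − 0.06436838)·271/1574 = 0.93563162·0.17217281 = 0.16109032.
SE(ȳ) = √(0.16109032) = 0.40136.

0.40136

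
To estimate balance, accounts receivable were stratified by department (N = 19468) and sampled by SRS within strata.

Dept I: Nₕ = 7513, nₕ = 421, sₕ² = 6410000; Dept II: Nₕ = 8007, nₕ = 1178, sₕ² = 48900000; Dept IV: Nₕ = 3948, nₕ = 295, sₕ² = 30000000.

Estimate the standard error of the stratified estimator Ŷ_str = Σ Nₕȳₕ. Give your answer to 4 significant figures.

Var(Ŷ_str) = Σₕ Nₕ²(1 − fₕ)sₕ²/nₕ.
Dept I: 7513²·(1 − 421/7513)·6410000/421 = 8.1125624 × 10^11.
Dept II: 8007²·(1 − 1178/8007)·48900000/1178 = 2.2698153 × 10^12.
Dept IV: 3948²·(1 − 295/3948)·30000000/295 = 1.4666485 × 10^12.
Sum = 4.54772 × 10^12.
SE = √(4.54772 × 10^12) = 2.133 × 10^6.

2.133 × 10^6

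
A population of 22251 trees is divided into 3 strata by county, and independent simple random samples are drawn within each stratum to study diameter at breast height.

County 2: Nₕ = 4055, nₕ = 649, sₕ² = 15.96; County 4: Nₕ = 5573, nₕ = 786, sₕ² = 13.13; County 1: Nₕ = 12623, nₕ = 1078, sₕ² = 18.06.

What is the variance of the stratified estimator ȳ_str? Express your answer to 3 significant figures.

0.00652

Var(ȳ_str) = Σₕ Wₕ²(1 − fₕ)sₕ²/nₕ with Wₕ = Nₕ/N, N = 22251.
County 2: Wₕ = 0.18223900; term = 0.18223900²·(1 − 0.16004932)·15.96/649 = 6.860008 × 10^-4.
County 4: Wₕ = 0.25046065; term = 0.25046065²·(1 − 0.14103714)·13.13/786 = 9.0010999 × 10^-4.
County 1: Wₕ = 0.56730035; term = 0.56730035²·(1 − 0.08539967)·18.06/1078 = 0.0049312434.
Sum = 0.0065173542.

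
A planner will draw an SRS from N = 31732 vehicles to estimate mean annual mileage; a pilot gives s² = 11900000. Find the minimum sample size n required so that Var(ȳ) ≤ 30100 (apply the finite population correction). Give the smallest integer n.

Without fpc, n₀ = s²/D = 11900000/30100 = 395.3488.
With fpc, (1 − n/N)·s²/n ≤ D requires n ≥ n₀/(1 + n₀/N) = 395.3488/(1 + 395.3488/31732) = 390.4838.
Rounding up, n = 391.

391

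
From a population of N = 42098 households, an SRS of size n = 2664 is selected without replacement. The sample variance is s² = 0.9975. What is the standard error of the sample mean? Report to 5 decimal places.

0.01873

Under SRS without replacement, Var(ȳ) = (1 − f)·s²/n with f = n/N = 2664/42098 = 0.06328092.
Var(ȳ) = (1 − 0.06328092)·0.9975/2664 = 0.93671908·3.7443694 × 10^-4 = 3.5074222 × 10^-4.
SE(ȳ) = √(3.5074222 × 10^-4) = 0.01873.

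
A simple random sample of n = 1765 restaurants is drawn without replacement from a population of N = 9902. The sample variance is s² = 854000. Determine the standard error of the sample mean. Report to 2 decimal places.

19.94

Under SRS without replacement, Var(ȳ) = (1 − f)·s²/n with f = n/N = 1765/9902 = 0.17824682.
Var(ȳ) = (1 − 0.17824682)·854000/1765 = 0.82175318·483.85269 = 397.60749.
SE(ȳ) = √(397.60749) = 19.94.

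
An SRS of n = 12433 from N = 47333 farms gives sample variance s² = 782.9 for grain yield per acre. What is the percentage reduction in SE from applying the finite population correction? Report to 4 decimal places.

14.1321

f = n/N = 12433/47333 = 0.26267086.
SE_no-fpc = √(s²/n) = 0.25093728; SE_fpc = √((1−f)s²/n) = 0.2154745.
Ratio = √(1−f) = 0.85867872. Reduction = 100·(1 − 0.85867872) = 14.1321%.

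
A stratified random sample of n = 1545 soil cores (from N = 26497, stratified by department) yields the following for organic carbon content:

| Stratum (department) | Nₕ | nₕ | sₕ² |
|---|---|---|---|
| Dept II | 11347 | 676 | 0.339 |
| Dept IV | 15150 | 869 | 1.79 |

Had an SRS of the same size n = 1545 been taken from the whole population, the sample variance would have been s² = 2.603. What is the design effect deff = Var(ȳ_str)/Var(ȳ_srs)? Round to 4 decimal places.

Var(ȳ_str) = Σ Wₕ²(1−fₕ)sₕ²/nₕ with Wₕ = Nₕ/26497:
  Dept II: (11347/26497)²·(1−676/11347)·0.339/676 = 8.6485991 × 10^-5
  Dept IV: (15150/26497)²·(1−869/15150)·1.79/869 = 6.3476226 × 10^-4
  → Var(ȳ_str) = 7.2124825 × 10^-4.
Var(ȳ_srs) = (1 − 1545/26497)·2.603/1545 = 0.0015865521.
deff = (7.2124825 × 10^-4) / 0.0015865521 = 0.4546.

0.4546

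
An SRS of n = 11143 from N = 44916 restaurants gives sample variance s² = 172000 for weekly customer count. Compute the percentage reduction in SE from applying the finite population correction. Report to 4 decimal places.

f = n/N = 11143/44916 = 0.24808531.
SE_no-fpc = √(s²/n) = 3.9288293; SE_fpc = √((1−f)s²/n) = 3.4068063.
Ratio = √(1−f) = 0.86713014. Reduction = 100·(1 − 0.86713014) = 13.2870%.

13.2870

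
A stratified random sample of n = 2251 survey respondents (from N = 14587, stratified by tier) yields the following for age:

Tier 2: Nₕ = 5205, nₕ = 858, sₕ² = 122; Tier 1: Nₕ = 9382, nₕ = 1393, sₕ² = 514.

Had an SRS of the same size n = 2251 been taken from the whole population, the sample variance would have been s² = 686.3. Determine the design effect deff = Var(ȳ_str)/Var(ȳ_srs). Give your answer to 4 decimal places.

Var(ȳ_str) = Σ Wₕ²(1−fₕ)sₕ²/nₕ with Wₕ = Nₕ/14587:
  Tier 2: (5205/14587)²·(1−858/5205)·122/858 = 0.015119971
  Tier 1: (9382/14587)²·(1−1393/9382)·514/1393 = 0.12997741
  → Var(ȳ_str) = 0.14509738.
Var(ȳ_srs) = (1 − 2251/14587)·686.3/2251 = 0.25783797.
deff = 0.14509738 / 0.25783797 = 0.5627.

0.5627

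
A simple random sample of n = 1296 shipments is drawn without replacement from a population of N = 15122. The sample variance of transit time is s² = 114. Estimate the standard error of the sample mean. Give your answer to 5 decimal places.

0.28359

Under SRS without replacement, Var(ȳ) = (1 − f)·s²/n with f = n/N = 1296/15122 = 0.08570295.
Var(ȳ) = (1 − 0.08570295)·114/1296 = 0.91429705·0.087962963 = 0.080424278.
SE(ȳ) = √(0.080424278) = 0.28359.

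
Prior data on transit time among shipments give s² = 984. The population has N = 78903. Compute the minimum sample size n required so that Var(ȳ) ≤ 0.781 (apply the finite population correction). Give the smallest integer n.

Without fpc, n₀ = s²/D = 984/0.781 = 1259.9232.
With fpc, (1 − n/N)·s²/n ≤ D requires n ≥ n₀/(1 + n₀/N) = 1259.9232/(1 + 1259.9232/78903) = 1240.1209.
Rounding up, n = 1241.

1241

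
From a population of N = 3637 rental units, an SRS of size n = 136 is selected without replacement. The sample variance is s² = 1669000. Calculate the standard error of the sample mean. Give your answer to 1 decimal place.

Under SRS without replacement, Var(ȳ) = (1 − f)·s²/n with f = n/N = 136/3637 = 0.03739346.
Var(ȳ) = (1 − 0.03739346)·1669000/136 = 0.96260654·12272.059 = 11813.164.
SE(ȳ) = √(11813.164) = 108.7.

108.7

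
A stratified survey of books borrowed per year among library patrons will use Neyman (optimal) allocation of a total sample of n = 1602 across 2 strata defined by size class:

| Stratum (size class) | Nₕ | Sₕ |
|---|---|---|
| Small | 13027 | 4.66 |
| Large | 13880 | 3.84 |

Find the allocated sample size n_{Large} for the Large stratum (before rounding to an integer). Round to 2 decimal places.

Neyman allocation: nₕ = n·NₕSₕ / Σⱼ NⱼSⱼ.
Σ NⱼSⱼ = 13027·4.66 + 13880·3.84 = 114005.02.
n_{Large} = 1602·13880·3.84 / 114005.02 = 748.96.

748.96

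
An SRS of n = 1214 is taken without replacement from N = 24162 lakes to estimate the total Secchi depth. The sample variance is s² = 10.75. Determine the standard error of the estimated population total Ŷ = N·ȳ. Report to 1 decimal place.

Var(Ŷ) = N²·Var(ȳ) = N²·(1 − n/N)·s²/n.
f = 1214/24162 = 0.05024419; Var(ȳ) = 0.94975581·10.75/1214 = 0.0084101112.
Var(Ŷ) = 24162² · 0.0084101112 = 4.9098418 × 10^6.
SE(Ŷ) = √(4.9098418 × 10^6) = 2215.8.

2215.8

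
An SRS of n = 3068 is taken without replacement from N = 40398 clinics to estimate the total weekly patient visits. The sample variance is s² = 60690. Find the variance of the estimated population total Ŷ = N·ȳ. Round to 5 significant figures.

Var(Ŷ) = N²·Var(ȳ) = N²·(1 − n/N)·s²/n.
f = 3068/40398 = 0.07594435; Var(ȳ) = 0.92405565·60690/3068 = 18.279315.
Var(Ŷ) = 40398² · 18.279315 = 2.9831813 × 10^10.

2.9832 × 10^10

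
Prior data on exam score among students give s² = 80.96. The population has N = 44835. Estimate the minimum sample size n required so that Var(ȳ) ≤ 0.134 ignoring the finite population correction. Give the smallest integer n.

605

Without fpc, n₀ = s²/D = 80.96/0.134 = 604.1791.
Rounding up, n = 605.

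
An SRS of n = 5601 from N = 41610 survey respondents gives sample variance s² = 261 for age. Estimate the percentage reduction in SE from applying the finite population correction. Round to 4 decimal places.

f = n/N = 5601/41610 = 0.13460707.
SE_no-fpc = √(s²/n) = 0.2158676; SE_fpc = √((1−f)s²/n) = 0.20081407.
Ratio = √(1−f) = 0.93026498. Reduction = 100·(1 − 0.93026498) = 6.9735%.

6.9735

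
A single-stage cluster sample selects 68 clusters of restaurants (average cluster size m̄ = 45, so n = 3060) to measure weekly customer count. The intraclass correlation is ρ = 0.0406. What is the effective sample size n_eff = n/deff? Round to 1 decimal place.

1098.2

deff = 1 + (45 − 1)·0.0406 = 1 + 1.7864 = 2.7864.
n_eff = 3060 / 2.7864 = 1098.2.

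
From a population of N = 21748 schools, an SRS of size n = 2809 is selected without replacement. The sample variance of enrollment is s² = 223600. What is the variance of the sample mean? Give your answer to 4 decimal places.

69.3199

Under SRS without replacement, Var(ȳ) = (1 − f)·s²/n with f = n/N = 2809/21748 = 0.12916130.
Var(ȳ) = (1 − 0.12916130)·223600/2809 = 0.87083870·79.601282 = 69.319876.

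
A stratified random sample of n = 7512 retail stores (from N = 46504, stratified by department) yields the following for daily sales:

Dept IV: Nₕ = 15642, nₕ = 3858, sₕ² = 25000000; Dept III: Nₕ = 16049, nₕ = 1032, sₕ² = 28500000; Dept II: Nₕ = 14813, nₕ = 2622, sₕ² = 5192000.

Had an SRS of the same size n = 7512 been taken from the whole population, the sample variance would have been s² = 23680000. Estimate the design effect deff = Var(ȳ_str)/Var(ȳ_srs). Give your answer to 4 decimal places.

Var(ȳ_str) = Σ Wₕ²(1−fₕ)sₕ²/nₕ with Wₕ = Nₕ/46504:
  Dept IV: (15642/46504)²·(1−3858/15642)·25000000/3858 = 552.30908
  Dept III: (16049/46504)²·(1−1032/16049)·28500000/1032 = 3077.625
  Dept II: (14813/46504)²·(1−2622/14813)·5192000/2622 = 165.34982
  → Var(ȳ_str) = 3795.2839.
Var(ȳ_srs) = (1 − 7512/46504)·23680000/7512 = 2643.0862.
deff = 3795.2839 / 2643.0862 = 1.4359.

1.4359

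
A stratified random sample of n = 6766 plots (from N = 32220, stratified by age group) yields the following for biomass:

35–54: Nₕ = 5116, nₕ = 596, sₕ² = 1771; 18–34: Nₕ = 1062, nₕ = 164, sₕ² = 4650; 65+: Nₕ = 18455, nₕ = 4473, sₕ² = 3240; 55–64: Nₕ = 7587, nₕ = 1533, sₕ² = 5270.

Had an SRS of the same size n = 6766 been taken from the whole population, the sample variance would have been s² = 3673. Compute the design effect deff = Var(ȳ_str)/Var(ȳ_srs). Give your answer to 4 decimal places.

0.9895

Var(ȳ_str) = Σ Wₕ²(1−fₕ)sₕ²/nₕ with Wₕ = Nₕ/32220:
  35–54: (5116/32220)²·(1−596/5116)·1771/596 = 0.066189668
  18–34: (1062/32220)²·(1−164/1062)·4650/164 = 0.026047071
  65+: (18455/32220)²·(1−4473/18455)·3240/4473 = 0.18004389
  55–64: (7587/32220)²·(1−1533/7587)·5270/1533 = 0.15210024
  → Var(ȳ_str) = 0.42438087.
Var(ȳ_srs) = (1 − 6766/32220)·3673/6766 = 0.42886385.
deff = 0.42438087 / 0.42886385 = 0.9895.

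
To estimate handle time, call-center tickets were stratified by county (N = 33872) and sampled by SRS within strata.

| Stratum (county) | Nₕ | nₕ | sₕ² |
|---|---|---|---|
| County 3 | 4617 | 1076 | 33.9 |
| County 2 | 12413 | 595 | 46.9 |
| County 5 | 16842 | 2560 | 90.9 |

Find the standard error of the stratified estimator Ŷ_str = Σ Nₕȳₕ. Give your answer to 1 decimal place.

4540.8

Var(Ŷ_str) = Σₕ Nₕ²(1 − fₕ)sₕ²/nₕ.
County 3: 4617²·(1 − 1076/4617)·33.9/1076 = 515078.27.
County 2: 12413²·(1 − 595/12413)·46.9/595 = 1.1563162 × 10^7.
County 5: 16842²·(1 − 2560/16842)·90.9/2560 = 8.5409585 × 10^6.
Sum = 2.0619199 × 10^7.
SE = √(2.0619199 × 10^7) = 4540.8.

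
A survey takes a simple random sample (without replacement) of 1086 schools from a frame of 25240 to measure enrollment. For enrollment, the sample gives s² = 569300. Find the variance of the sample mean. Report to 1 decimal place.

501.7

Under SRS without replacement, Var(ȳ) = (1 − f)·s²/n with f = n/N = 1086/25240 = 0.04302694.
Var(ȳ) = (1 − 0.04302694)·569300/1086 = 0.95697306·524.21731 = 501.66184.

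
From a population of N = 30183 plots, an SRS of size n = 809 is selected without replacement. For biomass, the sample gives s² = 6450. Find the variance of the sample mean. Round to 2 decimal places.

7.76

Under SRS without replacement, Var(ȳ) = (1 − f)·s²/n with f = n/N = 809/30183 = 0.02680317.
Var(ȳ) = (1 − 0.02680317)·6450/809 = 0.97319683·7.9728059 = 7.7591095.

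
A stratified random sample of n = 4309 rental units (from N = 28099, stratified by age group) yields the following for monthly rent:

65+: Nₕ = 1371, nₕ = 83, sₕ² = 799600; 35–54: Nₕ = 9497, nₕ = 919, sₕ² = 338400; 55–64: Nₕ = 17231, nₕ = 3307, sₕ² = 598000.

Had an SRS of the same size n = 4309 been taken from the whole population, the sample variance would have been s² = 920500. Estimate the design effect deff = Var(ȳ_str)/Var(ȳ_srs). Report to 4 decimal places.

Var(ȳ_str) = Σ Wₕ²(1−fₕ)sₕ²/nₕ with Wₕ = Nₕ/28099:
  65+: (1371/28099)²·(1−83/1371)·799600/83 = 21.545981
  35–54: (9497/28099)²·(1−919/9497)·338400/919 = 37.993176
  55–64: (17231/28099)²·(1−3307/17231)·598000/3307 = 54.948995
  → Var(ȳ_str) = 114.48815.
Var(ȳ_srs) = (1 − 4309/28099)·920500/4309 = 180.86348.
deff = 114.48815 / 180.86348 = 0.6330.

0.6330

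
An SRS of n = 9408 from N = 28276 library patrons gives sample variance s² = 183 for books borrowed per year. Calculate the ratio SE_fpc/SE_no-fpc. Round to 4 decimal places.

f = n/N = 9408/28276 = 0.33272033.
SE_no-fpc = √(s²/n) = 0.13946874; SE_fpc = √((1−f)s²/n) = 0.1139281.
Ratio = √(1−f) = 0.81687188.

0.8169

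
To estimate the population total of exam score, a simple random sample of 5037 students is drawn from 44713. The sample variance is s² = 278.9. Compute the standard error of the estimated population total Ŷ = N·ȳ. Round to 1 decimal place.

9911.0

Var(Ŷ) = N²·Var(ȳ) = N²·(1 − n/N)·s²/n.
f = 5037/44713 = 0.11265180; Var(ȳ) = 0.88734820·278.9/5037 = 0.049132701.
Var(Ŷ) = 44713² · 0.049132701 = 9.8228669 × 10^7.
SE(Ŷ) = √(9.8228669 × 10^7) = 9911.0.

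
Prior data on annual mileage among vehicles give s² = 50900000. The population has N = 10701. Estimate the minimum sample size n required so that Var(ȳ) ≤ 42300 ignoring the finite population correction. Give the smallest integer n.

Without fpc, n₀ = s²/D = 50900000/42300 = 1203.3097.
Rounding up, n = 1204.

1204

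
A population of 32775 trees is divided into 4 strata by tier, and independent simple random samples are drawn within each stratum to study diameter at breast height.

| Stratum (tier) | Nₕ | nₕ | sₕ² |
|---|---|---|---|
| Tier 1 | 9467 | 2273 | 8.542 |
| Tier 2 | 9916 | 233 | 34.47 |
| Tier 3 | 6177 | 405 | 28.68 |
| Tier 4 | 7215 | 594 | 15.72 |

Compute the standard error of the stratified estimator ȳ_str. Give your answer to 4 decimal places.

0.1303

Var(ȳ_str) = Σₕ Wₕ²(1 − fₕ)sₕ²/nₕ with Wₕ = Nₕ/N, N = 32775.
Tier 1: Wₕ = 0.28884821; term = 0.28884821²·(1 − 0.24009718)·8.542/2273 = 2.3826351 × 10^-4.
Tier 2: Wₕ = 0.30254767; term = 0.30254767²·(1 − 0.02349738)·34.47/233 = 0.0132235.
Tier 3: Wₕ = 0.18846682; term = 0.18846682²·(1 − 0.06556581)·28.68/405 = 0.0023504047.
Tier 4: Wₕ = 0.22013730; term = 0.22013730²·(1 − 0.08232848)·15.72/594 = 0.0011769029.
Sum = 0.016989071.
SE = √(0.016989071) = 0.1303.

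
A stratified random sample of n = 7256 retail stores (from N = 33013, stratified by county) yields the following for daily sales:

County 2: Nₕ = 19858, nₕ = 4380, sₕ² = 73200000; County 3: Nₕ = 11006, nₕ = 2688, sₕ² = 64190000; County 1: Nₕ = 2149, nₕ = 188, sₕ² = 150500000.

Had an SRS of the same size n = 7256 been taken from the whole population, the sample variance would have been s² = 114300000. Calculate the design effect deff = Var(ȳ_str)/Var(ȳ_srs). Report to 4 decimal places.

0.7986

Var(ȳ_str) = Σ Wₕ²(1−fₕ)sₕ²/nₕ with Wₕ = Nₕ/33013:
  County 2: (19858/33013)²·(1−4380/19858)·73200000/4380 = 4713.2159
  County 3: (11006/33013)²·(1−2688/11006)·64190000/2688 = 2005.9336
  County 1: (2149/33013)²·(1−188/2149)·150500000/188 = 3095.442
  → Var(ȳ_str) = 9814.5915.
Var(ȳ_srs) = (1 − 7256/33013)·114300000/7256 = 12290.208.
deff = 9814.5915 / 12290.208 = 0.7986.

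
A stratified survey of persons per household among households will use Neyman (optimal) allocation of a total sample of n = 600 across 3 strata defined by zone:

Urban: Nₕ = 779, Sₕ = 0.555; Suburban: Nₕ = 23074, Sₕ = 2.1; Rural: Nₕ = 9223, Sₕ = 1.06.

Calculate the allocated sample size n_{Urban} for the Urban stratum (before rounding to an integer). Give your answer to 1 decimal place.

Neyman allocation: nₕ = n·NₕSₕ / Σⱼ NⱼSⱼ.
Σ NⱼSⱼ = 779·0.555 + 23074·2.1 + 9223·1.06 = 58664.125.
n_{Urban} = 600·779·0.555 / 58664.125 = 4.4.

4.4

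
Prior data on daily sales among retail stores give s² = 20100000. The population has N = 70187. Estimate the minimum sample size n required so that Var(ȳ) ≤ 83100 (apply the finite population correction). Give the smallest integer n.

Without fpc, n₀ = s²/D = 20100000/83100 = 241.8773.
With fpc, (1 − n/N)·s²/n ≤ D requires n ≥ n₀/(1 + n₀/N) = 241.8773/(1 + 241.8773/70187) = 241.0466.
Rounding up, n = 242.

242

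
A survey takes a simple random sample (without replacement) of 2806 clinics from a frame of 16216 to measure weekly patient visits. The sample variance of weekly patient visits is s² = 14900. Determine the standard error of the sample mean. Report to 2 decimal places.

Under SRS without replacement, Var(ȳ) = (1 − f)·s²/n with f = n/N = 2806/16216 = 0.17303897.
Var(ȳ) = (1 − 0.17303897)·14900/2806 = 0.82696103·5.3100499 = 4.3912043.
SE(ȳ) = √(4.3912043) = 2.10.

2.10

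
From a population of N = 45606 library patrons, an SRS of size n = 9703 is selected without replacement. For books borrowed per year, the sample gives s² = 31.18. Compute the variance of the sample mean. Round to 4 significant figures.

0.002530

Under SRS without replacement, Var(ȳ) = (1 − f)·s²/n with f = n/N = 9703/45606 = 0.21275709.
Var(ȳ) = (1 − 0.21275709)·31.18/9703 = 0.78724291·0.0032134391 = 0.0025297572.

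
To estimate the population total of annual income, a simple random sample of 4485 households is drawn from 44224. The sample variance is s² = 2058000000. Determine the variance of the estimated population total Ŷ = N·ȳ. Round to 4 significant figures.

8.064 × 10^14

Var(Ŷ) = N²·Var(ȳ) = N²·(1 − n/N)·s²/n.
f = 4485/44224 = 0.10141552; Var(ȳ) = 0.89858448·2058000000/4485 = 412327.06.
Var(Ŷ) = 44224² · 412327.06 = 8.0641367 × 10^14.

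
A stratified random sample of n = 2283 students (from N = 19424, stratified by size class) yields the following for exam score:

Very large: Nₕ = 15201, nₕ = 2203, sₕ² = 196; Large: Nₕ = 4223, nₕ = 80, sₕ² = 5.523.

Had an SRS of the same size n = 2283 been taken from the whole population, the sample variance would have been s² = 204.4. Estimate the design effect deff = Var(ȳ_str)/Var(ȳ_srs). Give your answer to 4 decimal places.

0.6302

Var(ȳ_str) = Σ Wₕ²(1−fₕ)sₕ²/nₕ with Wₕ = Nₕ/19424:
  Very large: (15201/19424)²·(1−2203/15201)·196/2203 = 0.046592169
  Large: (4223/19424)²·(1−80/4223)·5.523/80 = 0.0032014279
  → Var(ȳ_str) = 0.049793597.
Var(ȳ_srs) = (1 − 2283/19424)·204.4/2283 = 0.079008254.
deff = 0.049793597 / 0.079008254 = 0.6302.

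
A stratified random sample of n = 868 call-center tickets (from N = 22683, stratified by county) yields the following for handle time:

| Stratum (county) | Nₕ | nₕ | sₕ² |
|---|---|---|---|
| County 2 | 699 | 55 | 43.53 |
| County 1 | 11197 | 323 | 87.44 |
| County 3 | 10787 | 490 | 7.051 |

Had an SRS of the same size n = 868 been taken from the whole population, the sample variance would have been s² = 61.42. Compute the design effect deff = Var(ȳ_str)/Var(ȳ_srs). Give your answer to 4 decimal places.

0.9972

Var(ȳ_str) = Σ Wₕ²(1−fₕ)sₕ²/nₕ with Wₕ = Nₕ/22683:
  County 2: (699/22683)²·(1−55/699)·43.53/55 = 6.9244939 × 10^-4
  County 1: (11197/22683)²·(1−323/11197)·87.44/323 = 0.06406158
  County 3: (10787/22683)²·(1−490/10787)·7.051/490 = 0.0031064548
  → Var(ȳ_str) = 0.067860484.
Var(ȳ_srs) = (1 − 868/22683)·61.42/868 = 0.068052614.
deff = 0.067860484 / 0.068052614 = 0.9972.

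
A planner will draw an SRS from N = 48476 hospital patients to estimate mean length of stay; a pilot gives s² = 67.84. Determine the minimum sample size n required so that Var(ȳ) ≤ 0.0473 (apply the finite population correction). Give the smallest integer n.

Without fpc, n₀ = s²/D = 67.84/0.0473 = 1434.2495.
With fpc, (1 − n/N)·s²/n ≤ D requires n ≥ n₀/(1 + n₀/N) = 1434.2495/(1 + 1434.2495/48476) = 1393.0341.
Rounding up, n = 1394.

1394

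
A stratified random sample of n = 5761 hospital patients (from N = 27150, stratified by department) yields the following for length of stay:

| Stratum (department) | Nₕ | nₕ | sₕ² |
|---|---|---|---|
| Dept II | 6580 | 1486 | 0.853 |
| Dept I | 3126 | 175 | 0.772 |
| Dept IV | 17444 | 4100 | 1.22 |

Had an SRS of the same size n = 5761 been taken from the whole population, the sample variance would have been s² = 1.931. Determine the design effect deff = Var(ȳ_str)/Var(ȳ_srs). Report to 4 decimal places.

Var(ȳ_str) = Σ Wₕ²(1−fₕ)sₕ²/nₕ with Wₕ = Nₕ/27150:
  Dept II: (6580/27150)²·(1−1486/6580)·0.853/1486 = 2.6102096 × 10^-5
  Dept I: (3126/27150)²·(1−175/3126)·0.772/175 = 5.520746 × 10^-5
  Dept IV: (17444/27150)²·(1−4100/17444)·1.22/4100 = 9.3965497 × 10^-5
  → Var(ȳ_str) = 1.7527505 × 10^-4.
Var(ȳ_srs) = (1 − 5761/27150)·1.931/5761 = 2.6406148 × 10^-4.
deff = (1.7527505 × 10^-4) / (2.6406148 × 10^-4) = 0.6638.

0.6638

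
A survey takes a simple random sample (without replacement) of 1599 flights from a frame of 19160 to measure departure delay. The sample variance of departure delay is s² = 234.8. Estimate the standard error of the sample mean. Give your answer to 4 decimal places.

Under SRS without replacement, Var(ȳ) = (1 − f)·s²/n with f = n/N = 1599/19160 = 0.08345511.
Var(ȳ) = (1 − 0.08345511)·234.8/1599 = 0.91654489·0.14684178 = 0.13458708.
SE(ȳ) = √(0.13458708) = 0.3669.

0.3669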